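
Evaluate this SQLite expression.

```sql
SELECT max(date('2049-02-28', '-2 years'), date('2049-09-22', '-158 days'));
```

date('2049-02-28', '-2 years') → 2047-02-28.
date('2049-09-22', '-158 days') → 2049-04-17.
Later of the two is 2049-04-17.

2049-04-17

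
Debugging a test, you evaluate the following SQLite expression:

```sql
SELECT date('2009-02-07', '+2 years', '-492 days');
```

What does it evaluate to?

2009-10-03

Adding +2 years to 2009-02-07 gives 2011-02-07.
Applying '-492 days' to 2011-02-07: counting 492 days back gives 2009-10-03.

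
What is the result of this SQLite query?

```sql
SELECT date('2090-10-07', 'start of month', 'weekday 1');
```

`start of month` rewinds 2090-10-07 to 2090-10-01.
`weekday 1` advances to the next Monday; 2090-10-01 is a Sunday, so it moves forward to 2090-10-02.

2090-10-02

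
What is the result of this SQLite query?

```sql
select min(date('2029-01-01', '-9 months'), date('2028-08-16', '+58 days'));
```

date('2029-01-01', '-9 months') → 2028-04-01.
date('2028-08-16', '+58 days') → 2028-10-13.
Earlier of the two is 2028-04-01.

2028-04-01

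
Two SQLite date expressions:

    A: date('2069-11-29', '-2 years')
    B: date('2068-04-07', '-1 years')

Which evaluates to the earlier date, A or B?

B

A = 2067-11-29.
B = 2067-04-07.
B is earlier.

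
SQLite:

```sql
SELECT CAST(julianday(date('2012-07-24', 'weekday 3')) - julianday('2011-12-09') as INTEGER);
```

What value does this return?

229

`weekday 3` advances to the next Wednesday; 2012-07-24 is a Tuesday, so it moves forward to 2012-07-25.
22 days remain in December 2011 after the 9th (31 − 9).
Full months from January 2012 through June 2012 contribute their day counts.
Then 25 days into July 2012.
Total: 22 + 31 + 29 + 31 + 30 + 31 + 30 + 25 = 229.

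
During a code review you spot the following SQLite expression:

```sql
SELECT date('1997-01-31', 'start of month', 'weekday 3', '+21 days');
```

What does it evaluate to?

`start of month` rewinds 1997-01-31 to 1997-01-01.
`weekday 3` advances to the next Wednesday; 1997-01-01 is already a Wednesday, so it stays at 1997-01-01.
Advancing 21 more days within January lands on 1997-01-22.

1997-01-22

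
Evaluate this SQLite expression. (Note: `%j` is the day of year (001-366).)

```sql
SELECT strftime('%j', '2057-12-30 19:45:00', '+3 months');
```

089

First apply '+3 months': 2057-12-30 19:45:00 → 2058-03-30 19:45:00.
Day-of-year for 2058-03-30: days since 2058-01-01 inclusive = 89, zero-padded to 089.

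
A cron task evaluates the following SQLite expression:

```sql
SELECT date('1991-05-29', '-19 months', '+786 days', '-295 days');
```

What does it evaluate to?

1991-03-04

Adding -19 months to 1991-05-29 gives 1989-10-29.
Applying '+786 days' to 1989-10-29: counting 786 days forward gives 1991-12-24.
Applying '-295 days' to 1991-12-24: counting 295 days back gives 1991-03-04.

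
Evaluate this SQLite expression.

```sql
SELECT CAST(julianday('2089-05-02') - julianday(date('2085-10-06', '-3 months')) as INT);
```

1396

Adding -3 months to 2085-10-06 gives 2085-07-06.
25 days remain in July 2085 after the 6th (31 − 6).
Full months from August 2085 through April 2089 contribute their day counts.
Then 2 days into May 2089.
Total: 25 + 31 + 30 + 31 + 30 + 31 + 31 + 28 + 31 + 30 + 31 + 30 + 31 + 31 + 30 + 31 + 30 + 31 + 31 + 28 + 31 + 30 + 31 + 30 + 31 + 31 + 30 + 31 + 30 + 31 + 31 + 29 + 31 + 30 + 31 + 30 + 31 + 31 + 30 + 31 + 30 + 31 + 31 + 28 + 31 + 30 + 2 = 1396.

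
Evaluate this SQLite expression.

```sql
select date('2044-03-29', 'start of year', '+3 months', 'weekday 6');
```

`start of year` rewinds 2044-03-29 to 2044-01-01.
Adding +3 months to 2044-01-01 gives 2044-04-01.
`weekday 6` advances to the next Saturday; 2044-04-01 is a Friday, so it moves forward to 2044-04-02.

2044-04-02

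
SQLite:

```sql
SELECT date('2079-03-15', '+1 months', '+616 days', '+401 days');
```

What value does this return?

2082-01-26

Adding +1 month to 2079-03-15 gives 2079-04-15.
Applying '+616 days' to 2079-04-15: counting 616 days forward gives 2080-12-21.
Applying '+401 days' to 2080-12-21: counting 401 days forward gives 2082-01-26.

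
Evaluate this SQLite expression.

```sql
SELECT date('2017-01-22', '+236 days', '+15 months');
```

Applying '+236 days' to 2017-01-22: counting 236 days forward gives 2017-09-15.
Adding +15 months to 2017-09-15 gives 2018-12-15.

2018-12-15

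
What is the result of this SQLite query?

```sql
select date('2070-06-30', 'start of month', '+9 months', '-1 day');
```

2071-02-28

`start of month` rewinds 2070-06-30 to 2070-06-01.
Adding +9 months to 2070-06-01 gives 2071-03-01.
Going back 1 day from 2071-03-01 reaches 2071-02-28 (last day of February, 28 days).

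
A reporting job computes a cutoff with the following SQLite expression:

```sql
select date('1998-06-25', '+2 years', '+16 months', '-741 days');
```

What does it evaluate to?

1999-10-15

Adding +2 years to 1998-06-25 gives 2000-06-25.
Adding +16 months to 2000-06-25 gives 2001-10-25.
Applying '-741 days' to 2001-10-25: counting 741 days back gives 1999-10-15.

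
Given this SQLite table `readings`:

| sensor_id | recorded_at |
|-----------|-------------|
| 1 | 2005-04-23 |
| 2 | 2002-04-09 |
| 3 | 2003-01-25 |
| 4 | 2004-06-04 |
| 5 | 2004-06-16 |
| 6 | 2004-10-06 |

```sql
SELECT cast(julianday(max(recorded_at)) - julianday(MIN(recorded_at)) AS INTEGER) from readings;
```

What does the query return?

MIN = 2002-04-09, MAX = 2005-04-23.
21 days remain in April 2002 after the 9th (30 − 9).
Full months from May 2002 through March 2005 contribute their day counts.
Then 23 days into April 2005.
Total: 21 + 31 + 30 + 31 + 31 + 30 + 31 + 30 + 31 + 31 + 28 + 31 + 30 + 31 + 30 + 31 + 31 + 30 + 31 + 30 + 31 + 31 + 29 + 31 + 30 + 31 + 30 + 31 + 31 + 30 + 31 + 30 + 31 + 31 + 28 + 31 + 23 = 1110.

1110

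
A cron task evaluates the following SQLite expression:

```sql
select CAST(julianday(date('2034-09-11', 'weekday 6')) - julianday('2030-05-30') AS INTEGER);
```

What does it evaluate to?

1570

`weekday 6` advances to the next Saturday; 2034-09-11 is a Monday, so it moves forward to 2034-09-16.
1 day remains in May 2030 after the 30th (31 − 30).
Full months from June 2030 through August 2034 contribute their day counts.
Then 16 days into September 2034.
Total: 1 + 30 + 31 + 31 + 30 + 31 + 30 + 31 + 31 + 28 + 31 + 30 + 31 + 30 + 31 + 31 + 30 + 31 + 30 + 31 + 31 + 29 + 31 + 30 + 31 + 30 + 31 + 31 + 30 + 31 + 30 + 31 + 31 + 28 + 31 + 30 + 31 + 30 + 31 + 31 + 30 + 31 + 30 + 31 + 31 + 28 + 31 + 30 + 31 + 30 + 31 + 31 + 16 = 1570.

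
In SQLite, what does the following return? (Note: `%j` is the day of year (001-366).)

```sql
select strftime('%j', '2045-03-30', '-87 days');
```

First apply '-87 days': 2045-03-30 → 2045-01-02.
Day-of-year for 2045-01-02: days since 2045-01-01 inclusive = 2, zero-padded to 002.

002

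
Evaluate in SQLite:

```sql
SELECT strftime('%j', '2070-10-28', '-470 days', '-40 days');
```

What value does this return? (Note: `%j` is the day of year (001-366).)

156

First apply '-470 days', '-40 days': 2070-10-28 → 2069-06-05.
Day-of-year for 2069-06-05: days since 2069-01-01 inclusive = 156, zero-padded to 156.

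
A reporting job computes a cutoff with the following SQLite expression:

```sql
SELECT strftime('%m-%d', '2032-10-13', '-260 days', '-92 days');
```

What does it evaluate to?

10-27

First apply '-260 days', '-92 days': 2032-10-13 → 2031-10-27.
`%m-%d` extracts the month-day: 10-27.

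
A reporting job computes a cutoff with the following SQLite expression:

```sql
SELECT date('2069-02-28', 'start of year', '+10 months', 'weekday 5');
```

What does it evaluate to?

`start of year` rewinds 2069-02-28 to 2069-01-01.
Adding +10 months to 2069-01-01 gives 2069-11-01.
`weekday 5` advances to the next Friday; 2069-11-01 is already a Friday, so it stays at 2069-11-01.

2069-11-01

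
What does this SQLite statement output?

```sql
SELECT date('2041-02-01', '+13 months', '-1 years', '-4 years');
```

2037-03-01

Adding +13 months to 2041-02-01 gives 2042-03-01.
Adding -1 year to 2042-03-01 gives 2041-03-01.
Adding -4 years to 2041-03-01 gives 2037-03-01.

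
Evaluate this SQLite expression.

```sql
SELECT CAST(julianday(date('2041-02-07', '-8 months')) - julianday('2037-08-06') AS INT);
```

Adding -8 months to 2041-02-07 gives 2040-06-07.
25 days remain in August 2037 after the 6th (31 − 6).
Full months from September 2037 through May 2040 contribute their day counts.
Then 7 days into June 2040.
Total: 25 + 30 + 31 + 30 + 31 + 31 + 28 + 31 + 30 + 31 + 30 + 31 + 31 + 30 + 31 + 30 + 31 + 31 + 28 + 31 + 30 + 31 + 30 + 31 + 31 + 30 + 31 + 30 + 31 + 31 + 29 + 31 + 30 + 31 + 7 = 1036.

1036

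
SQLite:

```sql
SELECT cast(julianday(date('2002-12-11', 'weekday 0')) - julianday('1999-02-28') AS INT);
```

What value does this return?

`weekday 0` advances to the next Sunday; 2002-12-11 is a Wednesday, so it moves forward to 2002-12-15.
0 days remain in February 1999 after the 28th (28 − 28).
Full months from March 1999 through November 2002 contribute their day counts.
Then 15 days into December 2002.
Total: 0 + 31 + 30 + 31 + 30 + 31 + 31 + 30 + 31 + 30 + 31 + 31 + 29 + 31 + 30 + 31 + 30 + 31 + 31 + 30 + 31 + 30 + 31 + 31 + 28 + 31 + 30 + 31 + 30 + 31 + 31 + 30 + 31 + 30 + 31 + 31 + 28 + 31 + 30 + 31 + 30 + 31 + 31 + 30 + 31 + 30 + 15 = 1386.

1386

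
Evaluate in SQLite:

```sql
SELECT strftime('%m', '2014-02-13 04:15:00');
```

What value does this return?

`%m` extracts the 2-digit month (01-12): 02.

02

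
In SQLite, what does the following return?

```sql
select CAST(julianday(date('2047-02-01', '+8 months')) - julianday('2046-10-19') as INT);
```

347

Adding +8 months to 2047-02-01 gives 2047-10-01.
12 days remain in October 2046 after the 19th (31 − 19).
Full months from November 2046 through September 2047 contribute their day counts.
Then 1 day into October 2047.
Total: 12 + 30 + 31 + 31 + 28 + 31 + 30 + 31 + 30 + 31 + 31 + 30 + 1 = 347.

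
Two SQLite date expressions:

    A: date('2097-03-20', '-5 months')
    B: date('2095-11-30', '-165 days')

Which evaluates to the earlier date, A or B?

B

A = 2096-10-20.
B = 2095-06-18.
B is earlier.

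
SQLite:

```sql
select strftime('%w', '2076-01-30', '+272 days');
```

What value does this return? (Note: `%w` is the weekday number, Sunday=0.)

3

First apply '+272 days': 2076-01-30 → 2076-10-28.
2076-10-28 is a Wednesday; with Sunday=0 that is 3.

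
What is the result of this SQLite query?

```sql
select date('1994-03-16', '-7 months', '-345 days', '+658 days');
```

Adding -7 months to 1994-03-16 gives 1993-08-16.
Applying '-345 days' to 1993-08-16: counting 345 days back gives 1992-09-05.
Applying '+658 days' to 1992-09-05: counting 658 days forward gives 1994-06-25.

1994-06-25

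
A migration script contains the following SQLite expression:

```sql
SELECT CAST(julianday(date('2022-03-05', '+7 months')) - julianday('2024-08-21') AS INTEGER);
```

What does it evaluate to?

Adding +7 months to 2022-03-05 gives 2022-10-05.
26 days remain in October 2022 after the 5th (31 − 5).
Full months from November 2022 through July 2024 contribute their day counts.
Then 21 days into August 2024.
Total: 26 + 30 + 31 + 31 + 28 + 31 + 30 + 31 + 30 + 31 + 31 + 30 + 31 + 30 + 31 + 31 + 29 + 31 + 30 + 31 + 30 + 31 + 21 = 686.
The subtraction is earlier − later, so the result is −686 → -686.

-686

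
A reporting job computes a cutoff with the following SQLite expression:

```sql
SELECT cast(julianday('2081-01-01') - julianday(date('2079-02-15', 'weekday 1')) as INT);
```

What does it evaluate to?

681

`weekday 1` advances to the next Monday; 2079-02-15 is a Wednesday, so it moves forward to 2079-02-20.
8 days remain in February 2079 after the 20th (28 − 20).
Full months from March 2079 through December 2080 contribute their day counts.
Then 1 day into January 2081.
Total: 8 + 31 + 30 + 31 + 30 + 31 + 31 + 30 + 31 + 30 + 31 + 31 + 29 + 31 + 30 + 31 + 30 + 31 + 31 + 30 + 31 + 30 + 31 + 1 = 681.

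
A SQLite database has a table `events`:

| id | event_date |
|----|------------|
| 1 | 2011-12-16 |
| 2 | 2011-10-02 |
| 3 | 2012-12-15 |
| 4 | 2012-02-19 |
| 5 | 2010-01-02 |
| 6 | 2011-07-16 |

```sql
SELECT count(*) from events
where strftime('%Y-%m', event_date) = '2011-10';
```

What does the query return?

1

Rows with year-month 2011-10: 2011-10-02 → 1.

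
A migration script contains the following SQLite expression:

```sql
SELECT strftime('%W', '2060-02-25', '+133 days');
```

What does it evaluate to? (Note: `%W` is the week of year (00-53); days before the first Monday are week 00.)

First apply '+133 days': 2060-02-25 → 2060-07-07.
2060-07-07 is a Wednesday. SQLite's %W counts Mondays since the year started; the result is 27.

27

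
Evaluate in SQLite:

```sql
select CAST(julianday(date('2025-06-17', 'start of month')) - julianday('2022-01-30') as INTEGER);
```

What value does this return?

`start of month` rewinds 2025-06-17 to 2025-06-01.
1 day remains in January 2022 after the 30th (31 − 30).
Full months from February 2022 through May 2025 contribute their day counts.
Then 1 day into June 2025.
Total: 1 + 28 + 31 + 30 + 31 + 30 + 31 + 31 + 30 + 31 + 30 + 31 + 31 + 28 + 31 + 30 + 31 + 30 + 31 + 31 + 30 + 31 + 30 + 31 + 31 + 29 + 31 + 30 + 31 + 30 + 31 + 31 + 30 + 31 + 30 + 31 + 31 + 28 + 31 + 30 + 31 + 1 = 1218.

1218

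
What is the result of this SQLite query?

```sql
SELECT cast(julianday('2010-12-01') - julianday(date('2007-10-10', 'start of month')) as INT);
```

1157

`start of month` rewinds 2007-10-10 to 2007-10-01.
30 days remain in October 2007 after the 1st (31 − 1).
Full months from November 2007 through November 2010 contribute their day counts.
Then 1 day into December 2010.
Total: 30 + 30 + 31 + 31 + 29 + 31 + 30 + 31 + 30 + 31 + 31 + 30 + 31 + 30 + 31 + 31 + 28 + 31 + 30 + 31 + 30 + 31 + 31 + 30 + 31 + 30 + 31 + 31 + 28 + 31 + 30 + 31 + 30 + 31 + 31 + 30 + 31 + 30 + 1 = 1157.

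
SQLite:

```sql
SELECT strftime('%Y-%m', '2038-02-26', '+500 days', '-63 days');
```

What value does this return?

2039-05

First apply '+500 days', '-63 days': 2038-02-26 → 2039-05-09.
`%Y-%m` extracts the year-month: 2039-05.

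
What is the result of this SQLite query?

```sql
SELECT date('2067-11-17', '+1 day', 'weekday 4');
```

2067-11-24

Advancing 1 more day within November lands on 2067-11-18.
`weekday 4` advances to the next Thursday; 2067-11-18 is a Friday, so it moves forward to 2067-11-24.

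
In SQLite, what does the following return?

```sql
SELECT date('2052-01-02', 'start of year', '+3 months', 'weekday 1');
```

2052-04-01

`start of year` rewinds 2052-01-02 to 2052-01-01.
Adding +3 months to 2052-01-01 gives 2052-04-01.
`weekday 1` advances to the next Monday; 2052-04-01 is already a Monday, so it stays at 2052-04-01.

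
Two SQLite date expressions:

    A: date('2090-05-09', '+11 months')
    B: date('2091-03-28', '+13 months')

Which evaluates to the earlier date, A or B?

A = 2091-04-09.
B = 2092-04-28.
A is earlier.

A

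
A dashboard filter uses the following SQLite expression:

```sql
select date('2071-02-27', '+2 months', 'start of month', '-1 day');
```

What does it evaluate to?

Adding +2 months to 2071-02-27 gives 2071-04-27.
`start of month` rewinds 2071-04-27 to 2071-04-01.
Going back 1 day from 2071-04-01 reaches 2071-03-31 (last day of March, 31 days).

2071-03-31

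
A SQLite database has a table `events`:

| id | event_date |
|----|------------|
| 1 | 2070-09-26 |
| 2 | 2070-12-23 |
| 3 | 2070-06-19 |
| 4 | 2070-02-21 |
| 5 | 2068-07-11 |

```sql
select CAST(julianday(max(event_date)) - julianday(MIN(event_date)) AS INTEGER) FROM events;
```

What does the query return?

MIN = 2068-07-11, MAX = 2070-12-23.
20 days remain in July 2068 after the 11th (31 − 11).
Full months from August 2068 through November 2070 contribute their day counts.
Then 23 days into December 2070.
Total: 20 + 31 + 30 + 31 + 30 + 31 + 31 + 28 + 31 + 30 + 31 + 30 + 31 + 31 + 30 + 31 + 30 + 31 + 31 + 28 + 31 + 30 + 31 + 30 + 31 + 31 + 30 + 31 + 30 + 23 = 895.

895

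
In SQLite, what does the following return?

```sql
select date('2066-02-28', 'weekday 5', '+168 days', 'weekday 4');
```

`weekday 5` advances to the next Friday; 2066-02-28 is a Sunday, so it moves forward to 2066-03-05.
Applying '+168 days' to 2066-03-05: counting 168 days forward gives 2066-08-20.
`weekday 4` advances to the next Thursday; 2066-08-20 is a Friday, so it moves forward to 2066-08-26.

2066-08-26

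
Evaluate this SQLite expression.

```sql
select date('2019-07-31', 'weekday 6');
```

2019-08-03

`weekday 6` advances to the next Saturday; 2019-07-31 is a Wednesday, so it moves forward to 2019-08-03.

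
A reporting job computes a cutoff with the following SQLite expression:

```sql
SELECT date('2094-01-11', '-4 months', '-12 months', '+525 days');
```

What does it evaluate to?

2094-02-18

Adding -4 months to 2094-01-11 gives 2093-09-11.
Adding -12 months to 2093-09-11 gives 2092-09-11.
Applying '+525 days' to 2092-09-11: counting 525 days forward gives 2094-02-18.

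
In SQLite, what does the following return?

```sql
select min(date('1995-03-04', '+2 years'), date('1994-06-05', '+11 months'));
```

date('1995-03-04', '+2 years') → 1997-03-04.
date('1994-06-05', '+11 months') → 1995-05-05.
Earlier of the two is 1995-05-05.

1995-05-05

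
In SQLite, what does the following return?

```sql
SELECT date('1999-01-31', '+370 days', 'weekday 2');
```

2000-02-08

Applying '+370 days' to 1999-01-31: counting 370 days forward gives 2000-02-05.
`weekday 2` advances to the next Tuesday; 2000-02-05 is a Saturday, so it moves forward to 2000-02-08.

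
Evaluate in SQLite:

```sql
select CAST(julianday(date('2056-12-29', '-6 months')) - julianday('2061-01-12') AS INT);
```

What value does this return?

Adding -6 months to 2056-12-29 gives 2056-06-29.
1 day remains in June 2056 after the 29th (30 − 29).
Full months from July 2056 through December 2060 contribute their day counts.
Then 12 days into January 2061.
Total: 1 + 31 + 31 + 30 + 31 + 30 + 31 + 31 + 28 + 31 + 30 + 31 + 30 + 31 + 31 + 30 + 31 + 30 + 31 + 31 + 28 + 31 + 30 + 31 + 30 + 31 + 31 + 30 + 31 + 30 + 31 + 31 + 28 + 31 + 30 + 31 + 30 + 31 + 31 + 30 + 31 + 30 + 31 + 31 + 29 + 31 + 30 + 31 + 30 + 31 + 31 + 30 + 31 + 30 + 31 + 12 = 1658.
The subtraction is earlier − later, so the result is −1658 → -1658.

-1658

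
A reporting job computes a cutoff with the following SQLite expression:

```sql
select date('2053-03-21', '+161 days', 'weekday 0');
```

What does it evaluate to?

2053-08-31

Applying '+161 days' to 2053-03-21: counting 161 days forward gives 2053-08-29.
`weekday 0` advances to the next Sunday; 2053-08-29 is a Friday, so it moves forward to 2053-08-31.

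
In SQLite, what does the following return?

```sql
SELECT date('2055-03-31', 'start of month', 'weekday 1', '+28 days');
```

`start of month` rewinds 2055-03-31 to 2055-03-01.
`weekday 1` advances to the next Monday; 2055-03-01 is already a Monday, so it stays at 2055-03-01.
Advancing 28 more days within March lands on 2055-03-29.

2055-03-29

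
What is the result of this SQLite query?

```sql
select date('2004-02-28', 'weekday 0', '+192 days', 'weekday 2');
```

`weekday 0` advances to the next Sunday; 2004-02-28 is a Saturday, so it moves forward to 2004-02-29.
Applying '+192 days' to 2004-02-29: counting 192 days forward gives 2004-09-08.
`weekday 2` advances to the next Tuesday; 2004-09-08 is a Wednesday, so it moves forward to 2004-09-14.

2004-09-14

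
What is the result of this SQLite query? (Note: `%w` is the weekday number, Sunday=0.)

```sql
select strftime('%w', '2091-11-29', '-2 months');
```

First apply '-2 months': 2091-11-29 → 2091-09-29.
2091-09-29 is a Saturday; with Sunday=0 that is 6.

6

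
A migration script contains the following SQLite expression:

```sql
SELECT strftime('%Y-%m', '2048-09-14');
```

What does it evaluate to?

`%Y-%m` extracts the year-month: 2048-09.

2048-09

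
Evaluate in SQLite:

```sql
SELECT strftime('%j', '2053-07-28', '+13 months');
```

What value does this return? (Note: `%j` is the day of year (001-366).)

240

First apply '+13 months': 2053-07-28 → 2054-08-28.
Day-of-year for 2054-08-28: days since 2054-01-01 inclusive = 240, zero-padded to 240.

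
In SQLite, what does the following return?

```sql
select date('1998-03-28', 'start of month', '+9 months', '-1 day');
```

`start of month` rewinds 1998-03-28 to 1998-03-01.
Adding +9 months to 1998-03-01 gives 1998-12-01.
Going back 1 day from 1998-12-01 reaches 1998-11-30 (last day of November, 30 days).

1998-11-30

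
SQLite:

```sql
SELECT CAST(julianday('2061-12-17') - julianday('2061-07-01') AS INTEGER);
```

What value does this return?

169

30 days remain in July 2061 after the 1st (31 − 1).
August 2061: 31 days.
September 2061: 30 days.
October 2061: 31 days.
November 2061: 30 days.
Then 17 days into December 2061.
Total: 30 + 31 + 30 + 31 + 30 + 17 = 169.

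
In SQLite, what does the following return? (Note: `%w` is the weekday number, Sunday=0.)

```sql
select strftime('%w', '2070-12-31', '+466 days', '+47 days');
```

First apply '+466 days', '+47 days': 2070-12-31 → 2072-05-27.
2072-05-27 is a Friday; with Sunday=0 that is 5.

5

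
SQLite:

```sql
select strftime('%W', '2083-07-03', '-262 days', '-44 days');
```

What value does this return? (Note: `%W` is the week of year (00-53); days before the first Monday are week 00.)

35

First apply '-262 days', '-44 days': 2083-07-03 → 2082-08-31.
2082-08-31 is a Monday. SQLite's %W counts Mondays since the year started; the result is 35.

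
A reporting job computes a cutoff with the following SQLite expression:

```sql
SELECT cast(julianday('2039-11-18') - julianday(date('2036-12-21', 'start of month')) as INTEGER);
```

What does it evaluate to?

`start of month` rewinds 2036-12-21 to 2036-12-01.
30 days remain in December 2036 after the 1st (31 − 1).
Full months from January 2037 through October 2039 contribute their day counts.
Then 18 days into November 2039.
Total: 30 + 31 + 28 + 31 + 30 + 31 + 30 + 31 + 31 + 30 + 31 + 30 + 31 + 31 + 28 + 31 + 30 + 31 + 30 + 31 + 31 + 30 + 31 + 30 + 31 + 31 + 28 + 31 + 30 + 31 + 30 + 31 + 31 + 30 + 31 + 18 = 1082.

1082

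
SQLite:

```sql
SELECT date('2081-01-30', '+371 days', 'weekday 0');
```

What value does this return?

2082-02-08

Applying '+371 days' to 2081-01-30: counting 371 days forward gives 2082-02-05.
`weekday 0` advances to the next Sunday; 2082-02-05 is a Thursday, so it moves forward to 2082-02-08.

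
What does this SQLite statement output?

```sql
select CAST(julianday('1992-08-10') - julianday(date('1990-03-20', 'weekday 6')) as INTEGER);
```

`weekday 6` advances to the next Saturday; 1990-03-20 is a Tuesday, so it moves forward to 1990-03-24.
7 days remain in March 1990 after the 24th (31 − 24).
Full months from April 1990 through July 1992 contribute their day counts.
Then 10 days into August 1992.
Total: 7 + 30 + 31 + 30 + 31 + 31 + 30 + 31 + 30 + 31 + 31 + 28 + 31 + 30 + 31 + 30 + 31 + 31 + 30 + 31 + 30 + 31 + 31 + 29 + 31 + 30 + 31 + 30 + 31 + 10 = 870.

870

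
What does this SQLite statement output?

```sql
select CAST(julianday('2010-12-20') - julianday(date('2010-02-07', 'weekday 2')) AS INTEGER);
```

314

`weekday 2` advances to the next Tuesday; 2010-02-07 is a Sunday, so it moves forward to 2010-02-09.
19 days remain in February 2010 after the 9th (28 − 9).
Full months from March 2010 through November 2010 contribute their day counts.
Then 20 days into December 2010.
Total: 19 + 31 + 30 + 31 + 30 + 31 + 31 + 30 + 31 + 30 + 20 = 314.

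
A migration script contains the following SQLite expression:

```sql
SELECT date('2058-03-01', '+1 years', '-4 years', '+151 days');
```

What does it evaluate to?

2055-07-30

Adding +1 year to 2058-03-01 gives 2059-03-01.
Adding -4 years to 2059-03-01 gives 2055-03-01.
Applying '+151 days' to 2055-03-01: counting 151 days forward gives 2055-07-30.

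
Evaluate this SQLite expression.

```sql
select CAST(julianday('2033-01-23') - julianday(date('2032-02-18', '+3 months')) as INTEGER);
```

Adding +3 months to 2032-02-18 gives 2032-05-18.
13 days remain in May 2032 after the 18th (31 − 18).
Full months from June 2032 through December 2032 contribute their day counts.
Then 23 days into January 2033.
Total: 13 + 30 + 31 + 31 + 30 + 31 + 30 + 31 + 23 = 250.

250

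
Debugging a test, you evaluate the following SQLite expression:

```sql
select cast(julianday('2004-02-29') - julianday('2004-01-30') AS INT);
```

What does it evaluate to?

1 day remains in January 2004 after the 30th (31 − 30).
Then 29 days into February 2004.
Total: 1 + 29 = 30.

30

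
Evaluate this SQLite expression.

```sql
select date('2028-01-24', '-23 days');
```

Going back 23 days within January lands on 2028-01-01.

2028-01-01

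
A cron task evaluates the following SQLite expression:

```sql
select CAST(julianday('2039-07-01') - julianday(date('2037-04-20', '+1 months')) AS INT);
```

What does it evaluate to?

772

Adding +1 month to 2037-04-20 gives 2037-05-20.
11 days remain in May 2037 after the 20th (31 − 20).
Full months from June 2037 through June 2039 contribute their day counts.
Then 1 day into July 2039.
Total: 11 + 30 + 31 + 31 + 30 + 31 + 30 + 31 + 31 + 28 + 31 + 30 + 31 + 30 + 31 + 31 + 30 + 31 + 30 + 31 + 31 + 28 + 31 + 30 + 31 + 30 + 1 = 772.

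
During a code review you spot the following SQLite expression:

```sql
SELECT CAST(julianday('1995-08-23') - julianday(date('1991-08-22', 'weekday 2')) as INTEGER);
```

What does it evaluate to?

1457

`weekday 2` advances to the next Tuesday; 1991-08-22 is a Thursday, so it moves forward to 1991-08-27.
4 days remain in August 1991 after the 27th (31 − 27).
Full months from September 1991 through July 1995 contribute their day counts.
Then 23 days into August 1995.
Total: 4 + 30 + 31 + 30 + 31 + 31 + 29 + 31 + 30 + 31 + 30 + 31 + 31 + 30 + 31 + 30 + 31 + 31 + 28 + 31 + 30 + 31 + 30 + 31 + 31 + 30 + 31 + 30 + 31 + 31 + 28 + 31 + 30 + 31 + 30 + 31 + 31 + 30 + 31 + 30 + 31 + 31 + 28 + 31 + 30 + 31 + 30 + 31 + 23 = 1457.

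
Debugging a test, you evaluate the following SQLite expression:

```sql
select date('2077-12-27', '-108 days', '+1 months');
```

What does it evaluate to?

Applying '-108 days' to 2077-12-27: counting 108 days back gives 2077-09-10.
Adding +1 month to 2077-09-10 gives 2077-10-10.

2077-10-10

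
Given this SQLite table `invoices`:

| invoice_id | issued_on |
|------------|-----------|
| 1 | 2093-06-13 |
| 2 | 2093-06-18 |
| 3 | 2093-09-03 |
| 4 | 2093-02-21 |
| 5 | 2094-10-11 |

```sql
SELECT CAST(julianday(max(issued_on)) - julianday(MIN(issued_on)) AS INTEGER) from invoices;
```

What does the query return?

MIN = 2093-02-21, MAX = 2094-10-11.
7 days remain in February 2093 after the 21st (28 − 21).
Full months from March 2093 through September 2094 contribute their day counts.
Then 11 days into October 2094.
Total: 7 + 31 + 30 + 31 + 30 + 31 + 31 + 30 + 31 + 30 + 31 + 31 + 28 + 31 + 30 + 31 + 30 + 31 + 31 + 30 + 11 = 597.

597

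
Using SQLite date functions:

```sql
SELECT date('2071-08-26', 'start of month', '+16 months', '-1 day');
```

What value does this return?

2072-11-30

`start of month` rewinds 2071-08-26 to 2071-08-01.
Adding +16 months to 2071-08-01 gives 2072-12-01.
Going back 1 day from 2072-12-01 reaches 2072-11-30 (last day of November, 30 days).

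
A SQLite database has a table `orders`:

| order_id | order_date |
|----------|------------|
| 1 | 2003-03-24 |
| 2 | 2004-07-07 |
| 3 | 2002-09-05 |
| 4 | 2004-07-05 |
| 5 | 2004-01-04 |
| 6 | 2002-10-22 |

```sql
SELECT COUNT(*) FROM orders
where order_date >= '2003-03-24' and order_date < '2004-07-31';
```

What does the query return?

4

Rows in [2003-03-24, 2004-07-31): 2003-03-24, 2004-07-07, 2004-07-05, 2004-01-04 → 4 rows.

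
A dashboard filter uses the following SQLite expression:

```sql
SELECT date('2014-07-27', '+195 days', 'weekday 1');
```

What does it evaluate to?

Applying '+195 days' to 2014-07-27: counting 195 days forward gives 2015-02-07.
`weekday 1` advances to the next Monday; 2015-02-07 is a Saturday, so it moves forward to 2015-02-09.

2015-02-09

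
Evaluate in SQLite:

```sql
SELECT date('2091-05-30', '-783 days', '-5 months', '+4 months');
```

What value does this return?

Applying '-783 days' to 2091-05-30: counting 783 days back gives 2089-04-07.
Adding -5 months to 2089-04-07 gives 2088-11-07.
Adding +4 months to 2088-11-07 gives 2089-03-07.

2089-03-07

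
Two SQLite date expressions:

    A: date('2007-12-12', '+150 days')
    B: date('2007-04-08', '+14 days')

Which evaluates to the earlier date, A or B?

B

A = 2008-05-10.
B = 2007-04-22.
B is earlier.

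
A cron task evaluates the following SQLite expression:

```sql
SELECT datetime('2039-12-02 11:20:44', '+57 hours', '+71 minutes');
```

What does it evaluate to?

2039-12-04 21:31:44

+57 hours from 2039-12-02 11:20:44 is 2039-12-04 20:20:44 (crosses midnight).
71 minutes = 1h 11m; +71 minutes from 2039-12-04 20:20:44 is 2039-12-04 21:31:44.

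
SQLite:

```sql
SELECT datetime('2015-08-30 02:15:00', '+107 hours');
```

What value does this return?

2015-09-03 13:15:00

+107 hours from 2015-08-30 02:15:00 is 2015-09-03 13:15:00 (crosses midnight).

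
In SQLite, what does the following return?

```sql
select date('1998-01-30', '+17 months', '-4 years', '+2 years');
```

1997-06-30

Adding +17 months to 1998-01-30 gives 1999-06-30.
Adding -4 years to 1999-06-30 gives 1995-06-30.
Adding +2 years to 1995-06-30 gives 1997-06-30.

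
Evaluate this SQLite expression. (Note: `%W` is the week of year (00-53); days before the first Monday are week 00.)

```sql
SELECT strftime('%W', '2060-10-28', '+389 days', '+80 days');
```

First apply '+389 days', '+80 days': 2060-10-28 → 2062-02-09.
2062-02-09 is a Thursday. SQLite's %W counts Mondays since the year started; the result is 06.

06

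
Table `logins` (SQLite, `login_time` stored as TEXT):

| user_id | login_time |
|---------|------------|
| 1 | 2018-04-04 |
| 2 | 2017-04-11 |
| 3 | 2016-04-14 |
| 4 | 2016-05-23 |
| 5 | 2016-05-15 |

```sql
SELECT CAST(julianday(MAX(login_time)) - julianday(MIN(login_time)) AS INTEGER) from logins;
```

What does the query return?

MIN = 2016-04-14, MAX = 2018-04-04.
16 days remain in April 2016 after the 14th (30 − 14).
Full months from May 2016 through March 2018 contribute their day counts.
Then 4 days into April 2018.
Total: 16 + 31 + 30 + 31 + 31 + 30 + 31 + 30 + 31 + 31 + 28 + 31 + 30 + 31 + 30 + 31 + 31 + 30 + 31 + 30 + 31 + 31 + 28 + 31 + 4 = 720.

720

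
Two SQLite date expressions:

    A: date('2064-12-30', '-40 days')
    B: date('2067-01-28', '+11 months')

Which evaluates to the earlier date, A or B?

A = 2064-11-20.
B = 2067-12-28.
A is earlier.

A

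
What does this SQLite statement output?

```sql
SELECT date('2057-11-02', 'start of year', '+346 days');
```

`start of year` rewinds 2057-11-02 to 2057-01-01.
Applying '+346 days' to 2057-01-01: counting 346 days forward gives 2057-12-13.

2057-12-13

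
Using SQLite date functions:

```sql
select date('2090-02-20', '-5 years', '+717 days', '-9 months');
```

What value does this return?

Adding -5 years to 2090-02-20 gives 2085-02-20.
Applying '+717 days' to 2085-02-20: counting 717 days forward gives 2087-02-07.
Adding -9 months to 2087-02-07 gives 2086-05-07.

2086-05-07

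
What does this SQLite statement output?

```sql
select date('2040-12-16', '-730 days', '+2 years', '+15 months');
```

Applying '-730 days' to 2040-12-16: counting 730 days back gives 2038-12-17.
Adding +2 years to 2038-12-17 gives 2040-12-17.
Adding +15 months to 2040-12-17 gives 2042-03-17.

2042-03-17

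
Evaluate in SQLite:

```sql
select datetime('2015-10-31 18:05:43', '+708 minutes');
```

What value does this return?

708 minutes = 11h 48m; +708 minutes from 2015-10-31 18:05:43 is 2015-11-01 05:53:43 (crosses midnight).

2015-11-01 05:53:43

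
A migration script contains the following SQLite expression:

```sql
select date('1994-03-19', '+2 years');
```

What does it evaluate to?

1996-03-19

Adding +2 years to 1994-03-19 gives 1996-03-19.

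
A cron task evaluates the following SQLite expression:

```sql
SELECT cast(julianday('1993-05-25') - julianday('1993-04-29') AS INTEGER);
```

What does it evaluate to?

26

1 day remains in April 1993 after the 29th (30 − 29).
Then 25 days into May 1993.
Total: 1 + 25 = 26.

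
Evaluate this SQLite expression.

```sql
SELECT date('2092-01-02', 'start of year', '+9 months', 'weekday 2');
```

2092-10-07

`start of year` rewinds 2092-01-02 to 2092-01-01.
Adding +9 months to 2092-01-01 gives 2092-10-01.
`weekday 2` advances to the next Tuesday; 2092-10-01 is a Wednesday, so it moves forward to 2092-10-07.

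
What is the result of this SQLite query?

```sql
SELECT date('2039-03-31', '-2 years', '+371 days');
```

Adding -2 years to 2039-03-31 gives 2037-03-31.
Applying '+371 days' to 2037-03-31: counting 371 days forward gives 2038-04-06.

2038-04-06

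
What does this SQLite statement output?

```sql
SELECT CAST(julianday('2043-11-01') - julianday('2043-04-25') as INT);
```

5 days remain in April 2043 after the 25th (30 − 25).
Full months from May 2043 through October 2043 contribute their day counts.
Then 1 day into November 2043.
Total: 5 + 31 + 30 + 31 + 31 + 30 + 31 + 1 = 190.

190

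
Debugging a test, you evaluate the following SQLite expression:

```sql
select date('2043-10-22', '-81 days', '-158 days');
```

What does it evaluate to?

2043-02-25

Applying '-81 days' to 2043-10-22: counting 81 days back gives 2043-08-02.
Applying '-158 days' to 2043-08-02: counting 158 days back gives 2043-02-25.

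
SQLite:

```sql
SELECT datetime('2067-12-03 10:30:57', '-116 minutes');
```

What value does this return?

116 minutes = 1h 56m; -116 minutes from 2067-12-03 10:30:57 is 2067-12-03 08:34:57.

2067-12-03 08:34:57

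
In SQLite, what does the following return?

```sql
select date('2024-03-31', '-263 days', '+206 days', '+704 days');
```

Applying '-263 days' to 2024-03-31: counting 263 days back gives 2023-07-12.
Applying '+206 days' to 2023-07-12: counting 206 days forward gives 2024-02-03.
Applying '+704 days' to 2024-02-03: counting 704 days forward gives 2026-01-07.

2026-01-07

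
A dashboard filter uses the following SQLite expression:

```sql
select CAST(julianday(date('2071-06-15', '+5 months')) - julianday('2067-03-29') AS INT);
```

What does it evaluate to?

1692

Adding +5 months to 2071-06-15 gives 2071-11-15.
2 days remain in March 2067 after the 29th (31 − 29).
Full months from April 2067 through October 2071 contribute their day counts.
Then 15 days into November 2071.
Total: 2 + 30 + 31 + 30 + 31 + 31 + 30 + 31 + 30 + 31 + 31 + 29 + 31 + 30 + 31 + 30 + 31 + 31 + 30 + 31 + 30 + 31 + 31 + 28 + 31 + 30 + 31 + 30 + 31 + 31 + 30 + 31 + 30 + 31 + 31 + 28 + 31 + 30 + 31 + 30 + 31 + 31 + 30 + 31 + 30 + 31 + 31 + 28 + 31 + 30 + 31 + 30 + 31 + 31 + 30 + 31 + 15 = 1692.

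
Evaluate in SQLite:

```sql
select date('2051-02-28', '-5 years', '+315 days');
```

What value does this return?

2047-01-09

Adding -5 years to 2051-02-28 gives 2046-02-28.
Applying '+315 days' to 2046-02-28: counting 315 days forward gives 2047-01-09.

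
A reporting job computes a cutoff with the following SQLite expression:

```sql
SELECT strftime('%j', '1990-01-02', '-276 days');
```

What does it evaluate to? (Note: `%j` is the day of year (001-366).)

First apply '-276 days': 1990-01-02 → 1989-04-01.
Day-of-year for 1989-04-01: days since 1989-01-01 inclusive = 91, zero-padded to 091.

091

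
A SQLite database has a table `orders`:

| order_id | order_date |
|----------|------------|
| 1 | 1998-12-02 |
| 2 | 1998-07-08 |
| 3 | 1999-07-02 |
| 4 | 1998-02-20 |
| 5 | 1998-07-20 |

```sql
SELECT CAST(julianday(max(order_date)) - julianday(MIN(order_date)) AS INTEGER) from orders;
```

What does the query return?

MIN = 1998-02-20, MAX = 1999-07-02.
8 days remain in February 1998 after the 20th (28 − 20).
Full months from March 1998 through June 1999 contribute their day counts.
Then 2 days into July 1999.
Total: 8 + 31 + 30 + 31 + 30 + 31 + 31 + 30 + 31 + 30 + 31 + 31 + 28 + 31 + 30 + 31 + 30 + 2 = 497.

497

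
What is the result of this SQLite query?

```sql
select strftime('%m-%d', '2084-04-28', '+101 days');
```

08-07

First apply '+101 days': 2084-04-28 → 2084-08-07.
`%m-%d` extracts the month-day: 08-07.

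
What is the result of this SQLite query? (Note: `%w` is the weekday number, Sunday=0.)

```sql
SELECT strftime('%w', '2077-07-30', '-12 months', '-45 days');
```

1

First apply '-12 months', '-45 days': 2077-07-30 → 2076-06-15.
2076-06-15 is a Monday; with Sunday=0 that is 1.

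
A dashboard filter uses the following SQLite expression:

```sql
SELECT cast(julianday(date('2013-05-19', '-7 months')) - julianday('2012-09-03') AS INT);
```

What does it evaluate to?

46

Adding -7 months to 2013-05-19 gives 2012-10-19.
27 days remain in September 2012 after the 3rd (30 − 3).
Then 19 days into October 2012.
Total: 27 + 19 = 46.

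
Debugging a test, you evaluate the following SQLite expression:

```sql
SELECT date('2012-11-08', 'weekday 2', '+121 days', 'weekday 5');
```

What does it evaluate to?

`weekday 2` advances to the next Tuesday; 2012-11-08 is a Thursday, so it moves forward to 2012-11-13.
Applying '+121 days' to 2012-11-13: counting 121 days forward gives 2013-03-14.
`weekday 5` advances to the next Friday; 2013-03-14 is a Thursday, so it moves forward to 2013-03-15.

2013-03-15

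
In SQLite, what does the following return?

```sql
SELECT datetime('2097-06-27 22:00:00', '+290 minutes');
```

290 minutes = 4h 50m; +290 minutes from 2097-06-27 22:00:00 is 2097-06-28 02:50:00 (crosses midnight).

2097-06-28 02:50:00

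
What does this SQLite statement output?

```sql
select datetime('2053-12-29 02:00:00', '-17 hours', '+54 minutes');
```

2053-12-28 09:54:00

-17 hours from 2053-12-29 02:00:00 is 2053-12-28 09:00:00 (crosses midnight).
+54 minutes from 2053-12-28 09:00:00 is 2053-12-28 09:54:00.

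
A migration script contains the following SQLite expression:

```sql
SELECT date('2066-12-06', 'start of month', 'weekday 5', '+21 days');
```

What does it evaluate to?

`start of month` rewinds 2066-12-06 to 2066-12-01.
`weekday 5` advances to the next Friday; 2066-12-01 is a Wednesday, so it moves forward to 2066-12-03.
Advancing 21 more days within December lands on 2066-12-24.

2066-12-24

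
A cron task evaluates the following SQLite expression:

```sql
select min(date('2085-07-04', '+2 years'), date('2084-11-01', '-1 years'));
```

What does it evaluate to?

2083-11-01

date('2085-07-04', '+2 years') → 2087-07-04.
date('2084-11-01', '-1 years') → 2083-11-01.
Earlier of the two is 2083-11-01.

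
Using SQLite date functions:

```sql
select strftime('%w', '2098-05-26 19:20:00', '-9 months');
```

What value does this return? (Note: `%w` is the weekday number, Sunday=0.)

1

First apply '-9 months': 2098-05-26 19:20:00 → 2097-08-26 19:20:00.
2097-08-26 is a Monday; with Sunday=0 that is 1.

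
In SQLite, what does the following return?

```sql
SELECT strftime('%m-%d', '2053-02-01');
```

02-01

`%m-%d` extracts the month-day: 02-01.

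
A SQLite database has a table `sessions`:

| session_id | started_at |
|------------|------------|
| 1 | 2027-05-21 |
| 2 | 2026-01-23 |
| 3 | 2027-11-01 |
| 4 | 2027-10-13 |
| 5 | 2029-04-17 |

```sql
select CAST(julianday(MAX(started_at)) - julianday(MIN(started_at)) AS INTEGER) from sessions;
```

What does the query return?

MIN = 2026-01-23, MAX = 2029-04-17.
8 days remain in January 2026 after the 23rd (31 − 23).
Full months from February 2026 through March 2029 contribute their day counts.
Then 17 days into April 2029.
Total: 8 + 28 + 31 + 30 + 31 + 30 + 31 + 31 + 30 + 31 + 30 + 31 + 31 + 28 + 31 + 30 + 31 + 30 + 31 + 31 + 30 + 31 + 30 + 31 + 31 + 29 + 31 + 30 + 31 + 30 + 31 + 31 + 30 + 31 + 30 + 31 + 31 + 28 + 31 + 17 = 1180.

1180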